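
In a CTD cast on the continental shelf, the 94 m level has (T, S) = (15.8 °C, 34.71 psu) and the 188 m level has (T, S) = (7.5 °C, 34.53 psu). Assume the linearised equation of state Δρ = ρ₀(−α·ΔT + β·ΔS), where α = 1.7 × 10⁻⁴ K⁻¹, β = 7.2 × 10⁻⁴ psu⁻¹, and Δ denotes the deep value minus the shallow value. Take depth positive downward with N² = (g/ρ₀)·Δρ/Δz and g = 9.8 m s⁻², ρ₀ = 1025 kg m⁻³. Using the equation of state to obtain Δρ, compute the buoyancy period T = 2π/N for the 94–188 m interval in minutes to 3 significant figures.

9.06 min

ΔT = -8.3 K, ΔS = -0.18 psu (deep − shallow).
Δρ/ρ₀ = −αΔT + βΔS = 1.411 × 10⁻³ − 1.296 × 10⁻⁴ = 1.2814 × 10⁻³, so Δρ ≈ 1.313 kg m⁻³.
N² = (g/ρ₀)·Δρ/Δz = g·(Δρ/ρ₀)/Δz = 9.8 × 1.2814 × 10⁻³ / 94 = 1.3359 × 10⁻⁴ s⁻².
N = √(1.3359 × 10⁻⁴) = 0.011558 rad s⁻¹ → T = 2π/N = 543.62 s = 9.0603 min ≈ 9.06 min.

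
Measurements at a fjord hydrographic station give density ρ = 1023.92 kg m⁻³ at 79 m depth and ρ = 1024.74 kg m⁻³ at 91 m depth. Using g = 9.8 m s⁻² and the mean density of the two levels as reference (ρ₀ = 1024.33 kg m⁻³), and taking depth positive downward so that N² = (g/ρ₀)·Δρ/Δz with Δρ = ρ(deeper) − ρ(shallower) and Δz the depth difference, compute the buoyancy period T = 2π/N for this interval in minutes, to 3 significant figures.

4.10 min

Δρ = 1024.74 − 1023.92 = 0.82 kg m⁻³ over Δz = 91 − 79 = 12 m.
N² = (9.8/1024.33) × (0.82/12) = 6.5376 × 10⁻⁴ s⁻².
N = √(6.5376 × 10⁻⁴) = 0.025569 rad s⁻¹, so T = 2π/N = 245.73 s = 4.0955 min ≈ 4.10 min.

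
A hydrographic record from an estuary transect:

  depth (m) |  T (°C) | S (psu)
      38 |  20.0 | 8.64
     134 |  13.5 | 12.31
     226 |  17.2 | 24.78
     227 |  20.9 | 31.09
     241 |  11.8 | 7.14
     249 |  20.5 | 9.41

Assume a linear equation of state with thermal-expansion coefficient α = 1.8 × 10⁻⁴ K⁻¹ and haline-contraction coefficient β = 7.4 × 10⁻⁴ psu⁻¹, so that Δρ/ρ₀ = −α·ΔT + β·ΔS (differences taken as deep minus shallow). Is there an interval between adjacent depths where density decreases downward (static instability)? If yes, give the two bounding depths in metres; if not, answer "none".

227–241 m

Evaluate Δρ/ρ₀ = −αΔT + βΔS across each adjacent pair:
  38–134 m: −αΔT+βΔS = −(1.8 × 10⁻⁴)(-6.5)+(7.4 × 10⁻⁴)(+3.67) = 3.9 × 10⁻³ → stable
  134–226 m: −αΔT+βΔS = −(1.8 × 10⁻⁴)(+3.7)+(7.4 × 10⁻⁴)(+12.47) = 8.6 × 10⁻³ → stable
  226–227 m: −αΔT+βΔS = −(1.8 × 10⁻⁴)(+3.7)+(7.4 × 10⁻⁴)(+6.31) = 4.0 × 10⁻³ → stable
  227–241 m: −αΔT+βΔS = −(1.8 × 10⁻⁴)(-9.1)+(7.4 × 10⁻⁴)(-23.95) = -0.016 → UNSTABLE
  241–249 m: −αΔT+βΔS = −(1.8 × 10⁻⁴)(+8.7)+(7.4 × 10⁻⁴)(+2.27) = 1.1 × 10⁻⁴ → stable
The 227–241 m interval has Δρ < 0: lighter water underlies denser water.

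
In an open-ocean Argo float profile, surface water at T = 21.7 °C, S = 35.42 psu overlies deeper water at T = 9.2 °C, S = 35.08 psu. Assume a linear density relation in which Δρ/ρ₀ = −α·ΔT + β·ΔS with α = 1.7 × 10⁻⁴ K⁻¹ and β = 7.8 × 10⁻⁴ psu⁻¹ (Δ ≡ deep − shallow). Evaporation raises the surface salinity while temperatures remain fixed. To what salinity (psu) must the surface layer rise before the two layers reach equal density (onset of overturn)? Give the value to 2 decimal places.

37.80 psu

Neutral buoyancy requires −α(T_deep − T_surf) + β(S_deep − S_surf′) = 0.
S_surf′ = S_deep − (α/β)·ΔT = 35.08 − (1.7 × 10⁻⁴/7.8 × 10⁻⁴)·(-12.5) = 37.8044 psu.
Increase required: 37.8044 − 35.42 = 2.3844 psu.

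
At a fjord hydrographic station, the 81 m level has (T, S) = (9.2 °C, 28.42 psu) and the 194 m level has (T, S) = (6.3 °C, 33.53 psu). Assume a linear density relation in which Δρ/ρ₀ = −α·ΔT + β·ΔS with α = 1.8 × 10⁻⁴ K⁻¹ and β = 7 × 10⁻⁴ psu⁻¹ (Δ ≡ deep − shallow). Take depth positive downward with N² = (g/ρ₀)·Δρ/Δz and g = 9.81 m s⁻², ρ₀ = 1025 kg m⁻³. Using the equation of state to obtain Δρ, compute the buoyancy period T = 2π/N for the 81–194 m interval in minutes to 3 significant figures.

5.55 min

ΔT = -2.9 K, ΔS = +5.11 psu (deep − shallow).
Δρ/ρ₀ = −αΔT + βΔS = 5.22 × 10⁻⁴ + 3.577 × 10⁻³ = 4.099 × 10⁻³, so Δρ ≈ 4.201 kg m⁻³.
N² = (g/ρ₀)·Δρ/Δz = g·(Δρ/ρ₀)/Δz = 9.81 × 4.099 × 10⁻³ / 113 = 3.5585 × 10⁻⁴ s⁻².
N = √(3.5585 × 10⁻⁴) = 0.018864 rad s⁻¹ → T = 2π/N = 333.08 s = 5.5513 min ≈ 5.55 min.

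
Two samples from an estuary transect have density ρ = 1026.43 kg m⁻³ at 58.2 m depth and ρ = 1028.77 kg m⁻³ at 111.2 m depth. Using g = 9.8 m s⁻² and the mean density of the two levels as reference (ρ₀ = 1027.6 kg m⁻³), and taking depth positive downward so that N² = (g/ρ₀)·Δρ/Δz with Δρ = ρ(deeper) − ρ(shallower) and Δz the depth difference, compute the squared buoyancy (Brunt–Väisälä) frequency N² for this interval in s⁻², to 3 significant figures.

Δρ = 1028.77 − 1026.43 = 2.34 kg m⁻³ over Δz = 111.2 − 58.2 = 53 m.
N² = (9.8/1027.6) × (2.34/53) = 4.2106 × 10⁻⁴ s⁻² ≈ 4.21 × 10⁻⁴ s⁻².

4.21 × 10⁻⁴ s⁻²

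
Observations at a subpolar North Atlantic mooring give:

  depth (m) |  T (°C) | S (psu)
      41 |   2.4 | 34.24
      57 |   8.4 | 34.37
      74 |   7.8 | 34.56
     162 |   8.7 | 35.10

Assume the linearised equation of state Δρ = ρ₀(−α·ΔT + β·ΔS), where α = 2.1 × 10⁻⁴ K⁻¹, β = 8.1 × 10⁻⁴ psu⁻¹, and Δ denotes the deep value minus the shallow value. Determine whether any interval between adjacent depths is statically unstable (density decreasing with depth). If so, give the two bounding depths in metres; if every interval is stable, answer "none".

41–57 m

Evaluate Δρ/ρ₀ = −αΔT + βΔS across each adjacent pair:
  41–57 m: −αΔT+βΔS = −(2.1 × 10⁻⁴)(+6.0)+(8.1 × 10⁻⁴)(+0.13) = -1.2 × 10⁻³ → UNSTABLE
  57–74 m: −αΔT+βΔS = −(2.1 × 10⁻⁴)(-0.6)+(8.1 × 10⁻⁴)(+0.19) = 2.8 × 10⁻⁴ → stable
  74–162 m: −αΔT+βΔS = −(2.1 × 10⁻⁴)(+0.9)+(8.1 × 10⁻⁴)(+0.54) = 2.5 × 10⁻⁴ → stable
The 41–57 m interval has Δρ < 0: lighter water underlies denser water.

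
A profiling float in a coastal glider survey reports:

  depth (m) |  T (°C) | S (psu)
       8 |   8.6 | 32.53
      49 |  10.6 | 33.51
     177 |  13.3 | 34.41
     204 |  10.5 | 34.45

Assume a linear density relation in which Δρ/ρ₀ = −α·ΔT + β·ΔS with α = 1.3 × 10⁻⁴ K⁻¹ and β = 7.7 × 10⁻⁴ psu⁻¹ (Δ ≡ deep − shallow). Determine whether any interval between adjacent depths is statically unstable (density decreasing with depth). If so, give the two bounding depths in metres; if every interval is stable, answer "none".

none

Evaluate Δρ/ρ₀ = −αΔT + βΔS across each adjacent pair:
  8–49 m: −αΔT+βΔS = −(1.3 × 10⁻⁴)(+2.0)+(7.7 × 10⁻⁴)(+0.98) = 4.9 × 10⁻⁴ → stable
  49–177 m: −αΔT+βΔS = −(1.3 × 10⁻⁴)(+2.7)+(7.7 × 10⁻⁴)(+0.90) = 3.4 × 10⁻⁴ → stable
  177–204 m: −αΔT+βΔS = −(1.3 × 10⁻⁴)(-2.8)+(7.7 × 10⁻⁴)(+0.04) = 3.9 × 10⁻⁴ → stable
Every interval has Δρ > 0: the column is stably stratified throughout.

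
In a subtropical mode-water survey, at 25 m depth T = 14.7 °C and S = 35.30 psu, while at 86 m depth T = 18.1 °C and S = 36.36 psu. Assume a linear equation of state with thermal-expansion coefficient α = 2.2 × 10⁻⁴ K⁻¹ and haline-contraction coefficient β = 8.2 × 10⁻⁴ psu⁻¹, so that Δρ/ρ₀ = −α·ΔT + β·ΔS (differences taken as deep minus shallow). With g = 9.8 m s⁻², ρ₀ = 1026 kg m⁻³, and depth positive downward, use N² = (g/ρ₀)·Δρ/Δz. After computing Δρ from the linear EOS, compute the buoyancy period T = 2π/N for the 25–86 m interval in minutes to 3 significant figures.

23.7 min

ΔT = +3.4 K, ΔS = +1.06 psu (deep − shallow).
Δρ/ρ₀ = −αΔT + βΔS = -7.48 × 10⁻⁴ + 8.692 × 10⁻⁴ = 1.212 × 10⁻⁴, so Δρ ≈ 0.1244 kg m⁻³.
N² = (g/ρ₀)·Δρ/Δz = g·(Δρ/ρ₀)/Δz = 9.8 × 1.212 × 10⁻⁴ / 61 = 1.9471 × 10⁻⁵ s⁻².
N = √(1.9471 × 10⁻⁵) = 4.4126 × 10⁻³ rad s⁻¹ → T = 2π/N = 1.4239 × 10³ s = 23.732 min ≈ 23.7 min.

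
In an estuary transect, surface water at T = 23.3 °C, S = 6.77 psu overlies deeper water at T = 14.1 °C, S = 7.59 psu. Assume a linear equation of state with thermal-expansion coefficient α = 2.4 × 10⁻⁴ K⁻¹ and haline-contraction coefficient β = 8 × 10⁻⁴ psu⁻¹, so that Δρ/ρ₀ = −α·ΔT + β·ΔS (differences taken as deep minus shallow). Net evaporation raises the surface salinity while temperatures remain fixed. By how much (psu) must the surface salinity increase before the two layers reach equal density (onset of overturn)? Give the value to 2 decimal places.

3.58 psu

Neutral buoyancy requires −α(T_deep − T_surf) + β(S_deep − S_surf′) = 0.
S_surf′ = S_deep − (α/β)·ΔT = 7.59 − (2.4 × 10⁻⁴/8 × 10⁻⁴)·(-9.2) = 10.3500 psu.
Increase required: 10.3500 − 6.77 = 3.5800 psu.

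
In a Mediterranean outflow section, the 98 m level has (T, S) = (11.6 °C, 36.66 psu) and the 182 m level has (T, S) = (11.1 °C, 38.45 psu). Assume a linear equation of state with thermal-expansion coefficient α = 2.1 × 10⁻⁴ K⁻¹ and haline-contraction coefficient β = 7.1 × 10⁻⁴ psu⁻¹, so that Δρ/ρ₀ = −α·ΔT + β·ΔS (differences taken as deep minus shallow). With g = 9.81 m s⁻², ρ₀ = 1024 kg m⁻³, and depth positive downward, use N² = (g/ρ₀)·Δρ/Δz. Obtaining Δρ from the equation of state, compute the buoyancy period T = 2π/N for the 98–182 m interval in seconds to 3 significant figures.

ΔT = -0.5 K, ΔS = +1.79 psu (deep − shallow).
Δρ/ρ₀ = −αΔT + βΔS = 1.05 × 10⁻⁴ + 1.2709 × 10⁻³ = 1.3759 × 10⁻³, so Δρ ≈ 1.409 kg m⁻³.
N² = (g/ρ₀)·Δρ/Δz = g·(Δρ/ρ₀)/Δz = 9.81 × 1.3759 × 10⁻³ / 84 = 1.6069 × 10⁻⁴ s⁻².
N = √(1.6069 × 10⁻⁴) = 0.012676 rad s⁻¹ → T = 2π/N = 495.68 s ≈ 496 s.

496 s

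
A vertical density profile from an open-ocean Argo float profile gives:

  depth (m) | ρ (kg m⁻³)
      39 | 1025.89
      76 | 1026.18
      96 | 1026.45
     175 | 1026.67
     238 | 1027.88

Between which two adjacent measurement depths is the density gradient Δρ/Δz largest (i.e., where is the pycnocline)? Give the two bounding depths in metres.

175–238 m

Compute the density gradient over each adjacent pair:
  39–76 m: Δρ/Δz = 0.29/37 = 7.8 × 10⁻³ kg m⁻⁴
  76–96 m: Δρ/Δz = 0.27/20 = 0.014 kg m⁻⁴
  96–175 m: Δρ/Δz = 0.22/79 = 2.8 × 10⁻³ kg m⁻⁴
  175–238 m: Δρ/Δz = 1.21/63 = 0.019 kg m⁻⁴
The largest gradient is in the 175–238 m interval — the pycnocline.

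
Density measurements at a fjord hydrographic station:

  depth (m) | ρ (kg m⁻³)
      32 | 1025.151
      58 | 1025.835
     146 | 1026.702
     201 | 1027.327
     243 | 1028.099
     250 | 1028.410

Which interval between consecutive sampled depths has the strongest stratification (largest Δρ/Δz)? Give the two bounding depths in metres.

243–250 m

Compute the density gradient over each adjacent pair:
  32–58 m: Δρ/Δz = 0.684/26 = 0.026 kg m⁻⁴
  58–146 m: Δρ/Δz = 0.867/88 = 9.9 × 10⁻³ kg m⁻⁴
  146–201 m: Δρ/Δz = 0.625/55 = 0.011 kg m⁻⁴
  201–243 m: Δρ/Δz = 0.772/42 = 0.018 kg m⁻⁴
  243–250 m: Δρ/Δz = 0.311/7 = 0.044 kg m⁻⁴
The largest gradient is in the 243–250 m interval — the pycnocline.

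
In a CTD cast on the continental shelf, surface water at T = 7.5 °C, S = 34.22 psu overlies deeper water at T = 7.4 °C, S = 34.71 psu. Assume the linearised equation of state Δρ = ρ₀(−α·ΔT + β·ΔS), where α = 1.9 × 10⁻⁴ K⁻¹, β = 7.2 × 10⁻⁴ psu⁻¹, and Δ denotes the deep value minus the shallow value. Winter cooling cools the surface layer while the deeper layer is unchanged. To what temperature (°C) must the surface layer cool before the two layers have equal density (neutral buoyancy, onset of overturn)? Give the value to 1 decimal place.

Neutral buoyancy requires Δρ = 0, i.e. −α(T_deep − T_surf′) + β(S_deep − S_surf) = 0.
T_surf′ = T_deep − (β/α)·ΔS = 7.4 − (7.2 × 10⁻⁴/1.9 × 10⁻⁴)·(+0.49) = 5.543 °C.
Cooling required: 7.5 − (5.543) = 1.957 °C.

5.5 °C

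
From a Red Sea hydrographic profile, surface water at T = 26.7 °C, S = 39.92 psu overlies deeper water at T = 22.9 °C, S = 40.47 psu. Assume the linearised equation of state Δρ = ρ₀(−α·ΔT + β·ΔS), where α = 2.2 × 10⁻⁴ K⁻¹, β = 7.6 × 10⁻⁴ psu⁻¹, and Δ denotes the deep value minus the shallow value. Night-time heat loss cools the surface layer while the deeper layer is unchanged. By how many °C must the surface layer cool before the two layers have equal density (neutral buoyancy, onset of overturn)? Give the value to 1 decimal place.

Neutral buoyancy requires Δρ = 0, i.e. −α(T_deep − T_surf′) + β(S_deep − S_surf) = 0.
T_surf′ = T_deep − (β/α)·ΔS = 22.9 − (7.6 × 10⁻⁴/2.2 × 10⁻⁴)·(+0.55) = 21.000 °C.
Cooling required: 26.7 − (21.000) = 5.700 °C.

5.7 °C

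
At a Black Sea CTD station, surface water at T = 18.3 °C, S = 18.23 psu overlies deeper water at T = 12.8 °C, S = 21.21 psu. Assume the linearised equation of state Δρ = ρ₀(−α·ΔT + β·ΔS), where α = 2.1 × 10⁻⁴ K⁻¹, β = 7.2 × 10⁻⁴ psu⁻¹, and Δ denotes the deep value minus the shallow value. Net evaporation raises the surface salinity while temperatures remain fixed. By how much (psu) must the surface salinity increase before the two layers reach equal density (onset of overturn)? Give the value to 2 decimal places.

4.58 psu

Neutral buoyancy requires −α(T_deep − T_surf) + β(S_deep − S_surf′) = 0.
S_surf′ = S_deep − (α/β)·ΔT = 21.21 − (2.1 × 10⁻⁴/7.2 × 10⁻⁴)·(-5.5) = 22.8142 psu.
Increase required: 22.8142 − 18.23 = 4.5842 psu.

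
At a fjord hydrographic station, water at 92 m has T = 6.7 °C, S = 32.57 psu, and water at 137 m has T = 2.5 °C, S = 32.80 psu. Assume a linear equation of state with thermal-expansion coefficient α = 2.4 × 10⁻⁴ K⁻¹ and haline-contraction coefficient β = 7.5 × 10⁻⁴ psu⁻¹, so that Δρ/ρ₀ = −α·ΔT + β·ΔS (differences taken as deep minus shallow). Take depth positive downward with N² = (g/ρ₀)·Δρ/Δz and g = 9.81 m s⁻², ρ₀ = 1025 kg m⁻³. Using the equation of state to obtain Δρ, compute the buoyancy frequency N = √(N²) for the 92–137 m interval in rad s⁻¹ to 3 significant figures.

ΔT = -4.2 K, ΔS = +0.23 psu (deep − shallow).
Δρ/ρ₀ = −αΔT + βΔS = 1.008 × 10⁻³ + 1.725 × 10⁻⁴ = 1.1805 × 10⁻³, so Δρ ≈ 1.210 kg m⁻³.
N² = (g/ρ₀)·Δρ/Δz = g·(Δρ/ρ₀)/Δz = 9.81 × 1.1805 × 10⁻³ / 45 = 2.5735 × 10⁻⁴ s⁻².
N = √(2.5735 × 10⁻⁴) = 0.016042 rad s⁻¹ ≈ 0.0160 rad s⁻¹.

0.0160 rad s⁻¹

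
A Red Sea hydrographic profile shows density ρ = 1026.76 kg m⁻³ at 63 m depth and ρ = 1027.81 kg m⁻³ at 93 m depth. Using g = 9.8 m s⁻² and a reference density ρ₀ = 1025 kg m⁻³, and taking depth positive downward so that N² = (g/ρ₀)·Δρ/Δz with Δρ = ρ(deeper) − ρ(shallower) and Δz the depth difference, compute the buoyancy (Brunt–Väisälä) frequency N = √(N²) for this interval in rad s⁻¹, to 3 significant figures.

0.0183 rad s⁻¹

Δρ = 1027.81 − 1026.76 = 1.05 kg m⁻³ over Δz = 93 − 63 = 30 m.
N² = (9.8/1025) × (1.05/30) = 3.3463 × 10⁻⁴ s⁻².
N = √(3.3463 × 10⁻⁴) = 0.018293 rad s⁻¹ ≈ 0.0183 rad s⁻¹.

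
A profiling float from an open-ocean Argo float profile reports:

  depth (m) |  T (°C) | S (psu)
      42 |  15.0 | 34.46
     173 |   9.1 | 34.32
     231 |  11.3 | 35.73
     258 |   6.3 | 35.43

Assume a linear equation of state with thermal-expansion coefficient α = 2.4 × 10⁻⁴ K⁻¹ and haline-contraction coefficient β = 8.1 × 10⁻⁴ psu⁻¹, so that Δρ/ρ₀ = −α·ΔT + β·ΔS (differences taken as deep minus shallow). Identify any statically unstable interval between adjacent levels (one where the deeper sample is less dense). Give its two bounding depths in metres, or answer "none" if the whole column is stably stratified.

Evaluate Δρ/ρ₀ = −αΔT + βΔS across each adjacent pair:
  42–173 m: −αΔT+βΔS = −(2.4 × 10⁻⁴)(-5.9)+(8.1 × 10⁻⁴)(-0.14) = 1.3 × 10⁻³ → stable
  173–231 m: −αΔT+βΔS = −(2.4 × 10⁻⁴)(+2.2)+(8.1 × 10⁻⁴)(+1.41) = 6.1 × 10⁻⁴ → stable
  231–258 m: −αΔT+βΔS = −(2.4 × 10⁻⁴)(-5.0)+(8.1 × 10⁻⁴)(-0.30) = 9.6 × 10⁻⁴ → stable
Every interval has Δρ > 0: the column is stably stratified throughout.

none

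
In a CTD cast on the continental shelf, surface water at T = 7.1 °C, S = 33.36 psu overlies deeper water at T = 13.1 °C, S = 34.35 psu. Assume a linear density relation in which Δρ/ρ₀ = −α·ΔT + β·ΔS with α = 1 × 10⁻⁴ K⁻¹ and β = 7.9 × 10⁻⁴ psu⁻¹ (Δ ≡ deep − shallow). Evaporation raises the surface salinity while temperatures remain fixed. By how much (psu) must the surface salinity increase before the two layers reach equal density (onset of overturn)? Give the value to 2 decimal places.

0.23 psu

Neutral buoyancy requires −α(T_deep − T_surf) + β(S_deep − S_surf′) = 0.
S_surf′ = S_deep − (α/β)·ΔT = 34.35 − (1 × 10⁻⁴/7.9 × 10⁻⁴)·(+6.0) = 33.5905 psu.
Increase required: 33.5905 − 33.36 = 0.2305 psu.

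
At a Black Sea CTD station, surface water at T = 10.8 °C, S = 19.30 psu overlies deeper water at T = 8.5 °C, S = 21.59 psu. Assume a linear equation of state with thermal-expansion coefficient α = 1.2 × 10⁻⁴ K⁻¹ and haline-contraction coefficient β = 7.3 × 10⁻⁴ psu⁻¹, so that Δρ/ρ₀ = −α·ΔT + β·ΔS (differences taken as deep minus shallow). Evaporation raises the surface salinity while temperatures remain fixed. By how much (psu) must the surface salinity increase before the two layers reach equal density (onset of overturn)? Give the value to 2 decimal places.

2.67 psu

Neutral buoyancy requires −α(T_deep − T_surf) + β(S_deep − S_surf′) = 0.
S_surf′ = S_deep − (α/β)·ΔT = 21.59 − (1.2 × 10⁻⁴/7.3 × 10⁻⁴)·(-2.3) = 21.9681 psu.
Increase required: 21.9681 − 19.30 = 2.6681 psu.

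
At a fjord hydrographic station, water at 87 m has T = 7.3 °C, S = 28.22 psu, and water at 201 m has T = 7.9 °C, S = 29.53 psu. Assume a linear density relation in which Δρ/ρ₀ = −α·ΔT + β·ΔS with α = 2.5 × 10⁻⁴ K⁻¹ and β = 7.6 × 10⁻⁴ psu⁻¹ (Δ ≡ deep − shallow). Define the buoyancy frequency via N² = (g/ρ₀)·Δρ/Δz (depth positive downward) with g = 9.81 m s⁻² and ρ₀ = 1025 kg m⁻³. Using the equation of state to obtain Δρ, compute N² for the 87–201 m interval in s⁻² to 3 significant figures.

ΔT = +0.6 K, ΔS = +1.31 psu (deep − shallow).
Δρ/ρ₀ = −αΔT + βΔS = -1.50 × 10⁻⁴ + 9.956 × 10⁻⁴ = 8.456 × 10⁻⁴, so Δρ ≈ 0.8667 kg m⁻³.
N² = (g/ρ₀)·Δρ/Δz = g·(Δρ/ρ₀)/Δz = 9.81 × 8.456 × 10⁻⁴ / 114 = 7.2766 × 10⁻⁵ s⁻² ≈ 7.28 × 10⁻⁵ s⁻².

7.28 × 10⁻⁵ s⁻²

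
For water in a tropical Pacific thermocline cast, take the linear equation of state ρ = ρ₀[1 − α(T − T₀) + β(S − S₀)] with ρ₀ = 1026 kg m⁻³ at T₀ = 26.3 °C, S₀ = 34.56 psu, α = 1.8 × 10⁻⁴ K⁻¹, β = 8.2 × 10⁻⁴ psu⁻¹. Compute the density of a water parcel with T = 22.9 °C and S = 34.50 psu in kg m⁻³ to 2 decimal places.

1026.58 kg m⁻³

T − T₀ = -3.4 K, S − S₀ = -0.06 psu.
Bracket = 1 − α·(-3.4) + β·(-0.06) = 1 + (5.628 × 10⁻⁴) = 1.0005628.
ρ = 1026 × 1.0005628 = 1026.58 kg m⁻³.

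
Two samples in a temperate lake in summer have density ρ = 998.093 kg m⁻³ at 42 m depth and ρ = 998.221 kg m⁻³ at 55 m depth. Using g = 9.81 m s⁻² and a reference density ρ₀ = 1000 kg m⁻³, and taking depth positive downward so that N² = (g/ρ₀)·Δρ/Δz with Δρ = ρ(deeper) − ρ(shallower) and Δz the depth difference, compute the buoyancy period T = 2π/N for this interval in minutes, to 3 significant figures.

10.7 min

Δρ = 998.221 − 998.093 = 0.128 kg m⁻³ over Δz = 55 − 42 = 13 m.
N² = (9.81/1000) × (0.128/13) = 9.6591 × 10⁻⁵ s⁻².
N = √(9.6591 × 10⁻⁵) = 9.8281 × 10⁻³ rad s⁻¹, so T = 2π/N = 639.31 s = 10.655 min ≈ 10.7 min.
Since Δρ > 0 the layer is stably stratified.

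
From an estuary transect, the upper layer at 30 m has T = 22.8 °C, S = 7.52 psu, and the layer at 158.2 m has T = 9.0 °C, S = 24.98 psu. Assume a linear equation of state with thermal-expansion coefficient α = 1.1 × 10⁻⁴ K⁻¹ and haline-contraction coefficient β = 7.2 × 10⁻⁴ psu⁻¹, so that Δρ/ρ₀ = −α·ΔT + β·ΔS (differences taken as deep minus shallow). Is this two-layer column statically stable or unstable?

ΔT = 9.0 − 22.8 = -13.8 K and ΔS = 24.98 − 7.52 = +17.46 psu (deep − shallow).
−αΔT = 1.518 × 10⁻³; βΔS = 0.0125712; sum Δρ/ρ₀ = 0.0140892.
Δρ/ρ₀ > 0, so Δρ > 0: deeper water is denser → statically stable.

stable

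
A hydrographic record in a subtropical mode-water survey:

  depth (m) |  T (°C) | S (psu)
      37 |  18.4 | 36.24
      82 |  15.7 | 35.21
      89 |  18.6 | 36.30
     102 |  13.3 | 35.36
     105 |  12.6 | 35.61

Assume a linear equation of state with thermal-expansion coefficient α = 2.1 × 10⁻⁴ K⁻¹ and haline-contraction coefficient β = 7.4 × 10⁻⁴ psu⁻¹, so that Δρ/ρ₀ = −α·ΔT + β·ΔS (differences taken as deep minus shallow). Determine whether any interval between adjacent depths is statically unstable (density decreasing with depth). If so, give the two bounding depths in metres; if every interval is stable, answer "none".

Evaluate Δρ/ρ₀ = −αΔT + βΔS across each adjacent pair:
  37–82 m: −αΔT+βΔS = −(2.1 × 10⁻⁴)(-2.7)+(7.4 × 10⁻⁴)(-1.03) = -2.0 × 10⁻⁴ → UNSTABLE
  82–89 m: −αΔT+βΔS = −(2.1 × 10⁻⁴)(+2.9)+(7.4 × 10⁻⁴)(+1.09) = 2.0 × 10⁻⁴ → stable
  89–102 m: −αΔT+βΔS = −(2.1 × 10⁻⁴)(-5.3)+(7.4 × 10⁻⁴)(-0.94) = 4.2 × 10⁻⁴ → stable
  102–105 m: −αΔT+βΔS = −(2.1 × 10⁻⁴)(-0.7)+(7.4 × 10⁻⁴)(+0.25) = 3.3 × 10⁻⁴ → stable
The 37–82 m interval has Δρ < 0: lighter water underlies denser water.

37–82 m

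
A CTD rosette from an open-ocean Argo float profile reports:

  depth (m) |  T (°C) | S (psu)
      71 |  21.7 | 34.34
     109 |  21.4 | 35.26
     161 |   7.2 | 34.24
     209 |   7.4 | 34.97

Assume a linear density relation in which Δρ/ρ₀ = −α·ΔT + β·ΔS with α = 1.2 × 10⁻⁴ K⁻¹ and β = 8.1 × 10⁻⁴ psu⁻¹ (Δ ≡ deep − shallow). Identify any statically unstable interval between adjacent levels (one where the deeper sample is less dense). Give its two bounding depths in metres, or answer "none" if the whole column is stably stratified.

Evaluate Δρ/ρ₀ = −αΔT + βΔS across each adjacent pair:
  71–109 m: −αΔT+βΔS = −(1.2 × 10⁻⁴)(-0.3)+(8.1 × 10⁻⁴)(+0.92) = 7.8 × 10⁻⁴ → stable
  109–161 m: −αΔT+βΔS = −(1.2 × 10⁻⁴)(-14.2)+(8.1 × 10⁻⁴)(-1.02) = 8.8 × 10⁻⁴ → stable
  161–209 m: −αΔT+βΔS = −(1.2 × 10⁻⁴)(+0.2)+(8.1 × 10⁻⁴)(+0.73) = 5.7 × 10⁻⁴ → stable
Every interval has Δρ > 0: the column is stably stratified throughout.

none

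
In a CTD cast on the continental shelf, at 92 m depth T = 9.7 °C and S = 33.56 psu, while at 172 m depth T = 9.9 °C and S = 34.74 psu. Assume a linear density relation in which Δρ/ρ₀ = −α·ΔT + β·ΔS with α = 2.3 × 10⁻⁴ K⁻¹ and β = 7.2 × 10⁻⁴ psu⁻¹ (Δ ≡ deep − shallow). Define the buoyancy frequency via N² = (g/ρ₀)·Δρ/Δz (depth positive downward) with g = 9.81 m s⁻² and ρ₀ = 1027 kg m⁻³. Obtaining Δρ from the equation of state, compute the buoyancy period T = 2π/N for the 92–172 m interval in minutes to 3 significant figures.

10.5 min

ΔT = +0.2 K, ΔS = +1.18 psu (deep − shallow).
Δρ/ρ₀ = −αΔT + βΔS = -4.60 × 10⁻⁵ + 8.496 × 10⁻⁴ = 8.036 × 10⁻⁴, so Δρ ≈ 0.8253 kg m⁻³.
N² = (g/ρ₀)·Δρ/Δz = g·(Δρ/ρ₀)/Δz = 9.81 × 8.036 × 10⁻⁴ / 80 = 9.8541 × 10⁻⁵ s⁻².
N = √(9.8541 × 10⁻⁵) = 9.9268 × 10⁻³ rad s⁻¹ → T = 2π/N = 632.95 s = 10.549 min ≈ 10.5 min.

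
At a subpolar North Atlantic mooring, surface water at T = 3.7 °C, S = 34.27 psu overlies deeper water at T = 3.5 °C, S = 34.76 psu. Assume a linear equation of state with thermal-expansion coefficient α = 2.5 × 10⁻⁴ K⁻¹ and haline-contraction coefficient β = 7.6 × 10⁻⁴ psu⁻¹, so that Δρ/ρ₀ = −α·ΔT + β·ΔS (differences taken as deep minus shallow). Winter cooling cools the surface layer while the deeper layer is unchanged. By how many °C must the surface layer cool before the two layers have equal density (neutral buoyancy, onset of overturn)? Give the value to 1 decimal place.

1.7 °C

Neutral buoyancy requires Δρ = 0, i.e. −α(T_deep − T_surf′) + β(S_deep − S_surf) = 0.
T_surf′ = T_deep − (β/α)·ΔS = 3.5 − (7.6 × 10⁻⁴/2.5 × 10⁻⁴)·(+0.49) = 2.010 °C.
Cooling required: 3.7 − (2.010) = 1.690 °C.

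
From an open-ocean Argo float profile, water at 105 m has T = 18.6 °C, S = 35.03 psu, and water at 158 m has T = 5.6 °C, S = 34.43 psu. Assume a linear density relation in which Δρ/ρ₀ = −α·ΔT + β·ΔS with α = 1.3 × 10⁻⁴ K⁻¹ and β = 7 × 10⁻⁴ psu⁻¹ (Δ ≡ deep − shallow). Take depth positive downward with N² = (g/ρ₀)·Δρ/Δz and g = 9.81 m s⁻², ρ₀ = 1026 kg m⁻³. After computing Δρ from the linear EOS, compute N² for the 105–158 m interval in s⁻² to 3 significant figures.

ΔT = -13.0 K, ΔS = -0.60 psu (deep − shallow).
Δρ/ρ₀ = −αΔT + βΔS = 1.69 × 10⁻³ − 4.20 × 10⁻⁴ = 1.27 × 10⁻³, so Δρ ≈ 1.303 kg m⁻³.
N² = (g/ρ₀)·Δρ/Δz = g·(Δρ/ρ₀)/Δz = 9.81 × 1.27 × 10⁻³ / 53 = 2.3507 × 10⁻⁴ s⁻² ≈ 2.35 × 10⁻⁴ s⁻².

2.35 × 10⁻⁴ s⁻²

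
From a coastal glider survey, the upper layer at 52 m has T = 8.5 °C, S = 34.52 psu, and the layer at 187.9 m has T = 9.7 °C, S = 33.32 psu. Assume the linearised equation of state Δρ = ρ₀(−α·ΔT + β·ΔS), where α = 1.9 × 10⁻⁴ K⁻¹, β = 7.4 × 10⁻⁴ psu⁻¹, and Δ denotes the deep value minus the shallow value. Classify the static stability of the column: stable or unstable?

unstable

ΔT = 9.7 − 8.5 = +1.2 K and ΔS = 33.32 − 34.52 = -1.20 psu (deep − shallow).
−αΔT = -2.28 × 10⁻⁴; βΔS = -8.88 × 10⁻⁴; sum Δρ/ρ₀ = -1.116 × 10⁻³.
Δρ/ρ₀ < 0, so Δρ < 0: deeper water is lighter → statically unstable; the column would overturn.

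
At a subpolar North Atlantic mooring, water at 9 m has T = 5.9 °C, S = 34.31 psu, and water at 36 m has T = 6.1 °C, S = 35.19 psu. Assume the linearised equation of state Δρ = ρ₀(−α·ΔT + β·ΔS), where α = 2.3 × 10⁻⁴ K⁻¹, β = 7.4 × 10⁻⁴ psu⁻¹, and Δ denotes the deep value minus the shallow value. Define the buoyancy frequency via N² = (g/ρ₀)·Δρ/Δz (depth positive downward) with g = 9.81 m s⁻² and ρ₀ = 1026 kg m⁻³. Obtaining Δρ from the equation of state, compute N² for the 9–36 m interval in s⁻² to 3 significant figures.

2.20 × 10⁻⁴ s⁻²

ΔT = +0.2 K, ΔS = +0.88 psu (deep − shallow).
Δρ/ρ₀ = −αΔT + βΔS = -4.60 × 10⁻⁵ + 6.512 × 10⁻⁴ = 6.052 × 10⁻⁴, so Δρ ≈ 0.6209 kg m⁻³.
N² = (g/ρ₀)·Δρ/Δz = g·(Δρ/ρ₀)/Δz = 9.81 × 6.052 × 10⁻⁴ / 27 = 2.1989 × 10⁻⁴ s⁻² ≈ 2.20 × 10⁻⁴ s⁻².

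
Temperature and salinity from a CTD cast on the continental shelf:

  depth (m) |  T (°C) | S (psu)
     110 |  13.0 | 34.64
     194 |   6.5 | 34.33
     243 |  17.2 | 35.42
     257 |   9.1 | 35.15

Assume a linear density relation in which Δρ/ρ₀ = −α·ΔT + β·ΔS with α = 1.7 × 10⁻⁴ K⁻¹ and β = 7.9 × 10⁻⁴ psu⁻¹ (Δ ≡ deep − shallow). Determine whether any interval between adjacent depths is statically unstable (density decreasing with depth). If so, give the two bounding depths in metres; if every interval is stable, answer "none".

Evaluate Δρ/ρ₀ = −αΔT + βΔS across each adjacent pair:
  110–194 m: −αΔT+βΔS = −(1.7 × 10⁻⁴)(-6.5)+(7.9 × 10⁻⁴)(-0.31) = 8.6 × 10⁻⁴ → stable
  194–243 m: −αΔT+βΔS = −(1.7 × 10⁻⁴)(+10.7)+(7.9 × 10⁻⁴)(+1.09) = -9.6 × 10⁻⁴ → UNSTABLE
  243–257 m: −αΔT+βΔS = −(1.7 × 10⁻⁴)(-8.1)+(7.9 × 10⁻⁴)(-0.27) = 1.2 × 10⁻³ → stable
The 194–243 m interval has Δρ < 0: lighter water underlies denser water.

194–243 m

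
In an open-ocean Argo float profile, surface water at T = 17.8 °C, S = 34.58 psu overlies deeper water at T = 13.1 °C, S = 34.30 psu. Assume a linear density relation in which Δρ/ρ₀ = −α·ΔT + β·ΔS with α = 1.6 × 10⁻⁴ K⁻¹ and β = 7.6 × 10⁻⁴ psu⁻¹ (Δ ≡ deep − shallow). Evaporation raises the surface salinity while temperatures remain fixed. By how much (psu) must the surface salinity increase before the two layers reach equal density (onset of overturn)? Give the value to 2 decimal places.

0.71 psu

Neutral buoyancy requires −α(T_deep − T_surf) + β(S_deep − S_surf′) = 0.
S_surf′ = S_deep − (α/β)·ΔT = 34.30 − (1.6 × 10⁻⁴/7.6 × 10⁻⁴)·(-4.7) = 35.2895 psu.
Increase required: 35.2895 − 34.58 = 0.7095 psu.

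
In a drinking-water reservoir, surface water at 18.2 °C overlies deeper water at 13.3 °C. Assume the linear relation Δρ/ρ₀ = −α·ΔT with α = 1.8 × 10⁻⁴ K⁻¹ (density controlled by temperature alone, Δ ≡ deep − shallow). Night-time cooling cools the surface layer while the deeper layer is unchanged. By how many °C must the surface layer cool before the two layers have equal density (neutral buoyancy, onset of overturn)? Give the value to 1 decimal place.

4.9 °C

With temperature the only control, equal density requires T_surf′ = T_deep.
T_surf′ = 13.3 °C.
Cooling required: 18.2 − 13.3 = 4.9 °C.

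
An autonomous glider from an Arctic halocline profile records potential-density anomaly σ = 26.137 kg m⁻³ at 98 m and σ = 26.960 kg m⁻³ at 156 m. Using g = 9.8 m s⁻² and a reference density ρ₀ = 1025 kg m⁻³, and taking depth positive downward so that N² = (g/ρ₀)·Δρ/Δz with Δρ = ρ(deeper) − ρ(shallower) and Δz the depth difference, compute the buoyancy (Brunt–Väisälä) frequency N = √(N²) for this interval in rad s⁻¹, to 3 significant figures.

Δρ = 1026.960 − 1026.137 = 0.823 kg m⁻³ over Δz = 156 − 98 = 58 m.
N² = (9.8/1025) × (0.823/58) = 1.3567 × 10⁻⁴ s⁻².
N = √(1.3567 × 10⁻⁴) = 0.011648 rad s⁻¹ ≈ 0.0116 rad s⁻¹.

0.0116 rad s⁻¹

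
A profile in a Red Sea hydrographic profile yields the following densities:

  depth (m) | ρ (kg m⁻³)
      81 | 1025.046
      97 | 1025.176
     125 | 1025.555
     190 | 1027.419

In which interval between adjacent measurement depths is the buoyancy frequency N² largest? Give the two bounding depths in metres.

125–190 m

Compute the density gradient over each adjacent pair:
  81–97 m: Δρ/Δz = 0.130/16 = 8.1 × 10⁻³ kg m⁻⁴
  97–125 m: Δρ/Δz = 0.379/28 = 0.014 kg m⁻⁴
  125–190 m: Δρ/Δz = 1.864/65 = 0.029 kg m⁻⁴
The largest gradient is in the 125–190 m interval — the pycnocline.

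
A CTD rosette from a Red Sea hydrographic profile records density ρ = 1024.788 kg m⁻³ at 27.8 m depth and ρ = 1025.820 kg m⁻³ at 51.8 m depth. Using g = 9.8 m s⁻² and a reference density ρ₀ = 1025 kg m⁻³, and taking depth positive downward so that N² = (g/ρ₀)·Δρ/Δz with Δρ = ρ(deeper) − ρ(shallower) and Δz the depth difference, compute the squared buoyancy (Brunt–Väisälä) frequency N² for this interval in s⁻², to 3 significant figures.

Δρ = 1025.820 − 1024.788 = 1.032 kg m⁻³ over Δz = 51.8 − 27.8 = 24 m.
N² = (9.8/1025) × (1.032/24) = 4.1112 × 10⁻⁴ s⁻² ≈ 4.11 × 10⁻⁴ s⁻².

4.11 × 10⁻⁴ s⁻²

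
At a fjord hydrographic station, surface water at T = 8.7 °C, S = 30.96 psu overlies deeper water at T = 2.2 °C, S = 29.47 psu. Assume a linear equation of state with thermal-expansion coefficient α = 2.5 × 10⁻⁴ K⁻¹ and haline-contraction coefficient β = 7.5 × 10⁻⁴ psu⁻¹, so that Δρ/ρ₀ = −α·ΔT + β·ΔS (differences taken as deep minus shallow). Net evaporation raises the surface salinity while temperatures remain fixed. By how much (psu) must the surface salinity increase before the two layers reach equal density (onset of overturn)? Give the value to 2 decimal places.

Neutral buoyancy requires −α(T_deep − T_surf) + β(S_deep − S_surf′) = 0.
S_surf′ = S_deep − (α/β)·ΔT = 29.47 − (2.5 × 10⁻⁴/7.5 × 10⁻⁴)·(-6.5) = 31.6367 psu.
Increase required: 31.6367 − 30.96 = 0.6767 psu.

0.68 psu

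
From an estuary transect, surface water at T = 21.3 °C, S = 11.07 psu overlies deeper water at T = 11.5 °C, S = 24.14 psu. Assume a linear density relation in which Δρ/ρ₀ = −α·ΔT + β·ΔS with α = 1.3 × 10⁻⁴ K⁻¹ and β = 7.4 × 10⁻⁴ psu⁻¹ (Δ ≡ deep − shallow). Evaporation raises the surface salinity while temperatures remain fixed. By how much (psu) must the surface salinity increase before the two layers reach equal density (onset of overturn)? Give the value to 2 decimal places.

14.79 psu

Neutral buoyancy requires −α(T_deep − T_surf) + β(S_deep − S_surf′) = 0.
S_surf′ = S_deep − (α/β)·ΔT = 24.14 − (1.3 × 10⁻⁴/7.4 × 10⁻⁴)·(-9.8) = 25.8616 psu.
Increase required: 25.8616 − 11.07 = 14.7916 psu.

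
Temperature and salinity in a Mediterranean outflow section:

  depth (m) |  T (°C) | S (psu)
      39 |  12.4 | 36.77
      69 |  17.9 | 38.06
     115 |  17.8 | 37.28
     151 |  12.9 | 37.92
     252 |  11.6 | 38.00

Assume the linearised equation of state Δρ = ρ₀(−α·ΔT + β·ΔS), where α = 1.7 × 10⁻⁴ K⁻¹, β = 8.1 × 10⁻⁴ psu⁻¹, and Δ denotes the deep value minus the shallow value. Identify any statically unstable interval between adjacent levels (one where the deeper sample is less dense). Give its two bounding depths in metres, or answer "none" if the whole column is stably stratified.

Evaluate Δρ/ρ₀ = −αΔT + βΔS across each adjacent pair:
  39–69 m: −αΔT+βΔS = −(1.7 × 10⁻⁴)(+5.5)+(8.1 × 10⁻⁴)(+1.29) = 1.1 × 10⁻⁴ → stable
  69–115 m: −αΔT+βΔS = −(1.7 × 10⁻⁴)(-0.1)+(8.1 × 10⁻⁴)(-0.78) = -6.1 × 10⁻⁴ → UNSTABLE
  115–151 m: −αΔT+βΔS = −(1.7 × 10⁻⁴)(-4.9)+(8.1 × 10⁻⁴)(+0.64) = 1.4 × 10⁻³ → stable
  151–252 m: −αΔT+βΔS = −(1.7 × 10⁻⁴)(-1.3)+(8.1 × 10⁻⁴)(+0.08) = 2.9 × 10⁻⁴ → stable
The 69–115 m interval has Δρ < 0: lighter water underlies denser water.

69–115 m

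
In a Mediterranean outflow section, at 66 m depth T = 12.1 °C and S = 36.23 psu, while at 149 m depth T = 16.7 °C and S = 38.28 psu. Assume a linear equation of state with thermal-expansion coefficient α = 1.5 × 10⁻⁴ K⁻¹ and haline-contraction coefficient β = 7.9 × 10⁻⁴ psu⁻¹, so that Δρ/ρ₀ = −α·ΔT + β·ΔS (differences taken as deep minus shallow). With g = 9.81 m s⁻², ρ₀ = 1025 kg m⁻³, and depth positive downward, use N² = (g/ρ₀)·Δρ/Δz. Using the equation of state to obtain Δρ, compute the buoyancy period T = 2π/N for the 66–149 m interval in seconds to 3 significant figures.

ΔT = +4.6 K, ΔS = +2.05 psu (deep − shallow).
Δρ/ρ₀ = −αΔT + βΔS = -6.90 × 10⁻⁴ + 1.6195 × 10⁻³ = 9.295 × 10⁻⁴, so Δρ ≈ 0.9527 kg m⁻³.
N² = (g/ρ₀)·Δρ/Δz = g·(Δρ/ρ₀)/Δz = 9.81 × 9.295 × 10⁻⁴ / 83 = 1.0986 × 10⁻⁴ s⁻².
N = √(1.0986 × 10⁻⁴) = 0.010481 rad s⁻¹ → T = 2π/N = 599.48 s ≈ 599 s.

599 s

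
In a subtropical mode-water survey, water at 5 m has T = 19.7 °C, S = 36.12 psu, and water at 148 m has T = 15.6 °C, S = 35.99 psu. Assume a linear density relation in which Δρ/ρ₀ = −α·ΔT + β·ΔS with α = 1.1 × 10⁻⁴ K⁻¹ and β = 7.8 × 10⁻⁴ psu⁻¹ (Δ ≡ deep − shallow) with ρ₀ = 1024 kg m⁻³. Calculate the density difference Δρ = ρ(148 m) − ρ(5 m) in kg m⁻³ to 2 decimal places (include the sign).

ΔT = -4.1 K, ΔS = -0.13 psu (deep − shallow).
Δρ/ρ₀ = −(1.1 × 10⁻⁴)(-4.1) + (7.8 × 10⁻⁴)(-0.13) = 3.496 × 10⁻⁴.
Δρ = 1024 × (3.496 × 10⁻⁴) = +0.36 kg m⁻³.
Positive Δρ: denser below, stable.

+0.36 kg m⁻³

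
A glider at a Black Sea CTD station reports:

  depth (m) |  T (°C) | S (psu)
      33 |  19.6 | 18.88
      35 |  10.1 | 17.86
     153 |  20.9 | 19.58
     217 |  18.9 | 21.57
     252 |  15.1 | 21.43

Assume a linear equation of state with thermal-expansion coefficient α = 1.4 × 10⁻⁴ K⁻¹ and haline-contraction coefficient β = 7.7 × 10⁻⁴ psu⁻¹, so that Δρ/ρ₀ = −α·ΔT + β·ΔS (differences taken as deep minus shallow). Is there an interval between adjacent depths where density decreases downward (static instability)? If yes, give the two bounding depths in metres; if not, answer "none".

35–153 m

Evaluate Δρ/ρ₀ = −αΔT + βΔS across each adjacent pair:
  33–35 m: −αΔT+βΔS = −(1.4 × 10⁻⁴)(-9.5)+(7.7 × 10⁻⁴)(-1.02) = 5.4 × 10⁻⁴ → stable
  35–153 m: −αΔT+βΔS = −(1.4 × 10⁻⁴)(+10.8)+(7.7 × 10⁻⁴)(+1.72) = -1.9 × 10⁻⁴ → UNSTABLE
  153–217 m: −αΔT+βΔS = −(1.4 × 10⁻⁴)(-2.0)+(7.7 × 10⁻⁴)(+1.99) = 1.8 × 10⁻³ → stable
  217–252 m: −αΔT+βΔS = −(1.4 × 10⁻⁴)(-3.8)+(7.7 × 10⁻⁴)(-0.14) = 4.2 × 10⁻⁴ → stable
The 35–153 m interval has Δρ < 0: lighter water underlies denser water.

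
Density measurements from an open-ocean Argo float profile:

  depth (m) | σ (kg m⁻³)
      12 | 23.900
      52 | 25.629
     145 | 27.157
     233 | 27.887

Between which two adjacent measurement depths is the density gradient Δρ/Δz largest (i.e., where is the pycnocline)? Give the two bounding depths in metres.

12–52 m

Compute the density gradient over each adjacent pair:
  12–52 m: Δρ/Δz = 1.729/40 = 0.043 kg m⁻⁴
  52–145 m: Δρ/Δz = 1.528/93 = 0.016 kg m⁻⁴
  145–233 m: Δρ/Δz = 0.730/88 = 8.3 × 10⁻³ kg m⁻⁴
The largest gradient is in the 12–52 m interval — the pycnocline.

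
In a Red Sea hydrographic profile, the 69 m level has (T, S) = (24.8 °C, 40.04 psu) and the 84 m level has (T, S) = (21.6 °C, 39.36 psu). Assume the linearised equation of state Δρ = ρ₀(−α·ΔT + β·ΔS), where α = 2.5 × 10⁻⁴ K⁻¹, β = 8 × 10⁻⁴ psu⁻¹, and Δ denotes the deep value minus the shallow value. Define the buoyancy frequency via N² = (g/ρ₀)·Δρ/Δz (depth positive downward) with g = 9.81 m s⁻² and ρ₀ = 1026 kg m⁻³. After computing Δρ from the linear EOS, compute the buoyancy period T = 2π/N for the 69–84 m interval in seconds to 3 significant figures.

ΔT = -3.2 K, ΔS = -0.68 psu (deep − shallow).
Δρ/ρ₀ = −αΔT + βΔS = 8.00 × 10⁻⁴ − 5.44 × 10⁻⁴ = 2.56 × 10⁻⁴, so Δρ ≈ 0.2627 kg m⁻³.
N² = (g/ρ₀)·Δρ/Δz = g·(Δρ/ρ₀)/Δz = 9.81 × 2.56 × 10⁻⁴ / 15 = 1.6742 × 10⁻⁴ s⁻².
N = √(1.6742 × 10⁻⁴) = 0.012939 rad s⁻¹ → T = 2π/N = 485.60 s ≈ 486 s.

486 s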